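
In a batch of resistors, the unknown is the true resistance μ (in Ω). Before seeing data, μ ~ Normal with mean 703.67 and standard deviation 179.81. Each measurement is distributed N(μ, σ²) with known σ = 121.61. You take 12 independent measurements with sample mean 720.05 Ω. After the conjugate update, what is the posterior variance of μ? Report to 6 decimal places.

For Normal data with known variance σ², a Normal(μ₀, σ₀²) prior on μ is conjugate. Posterior precision = 1/σ₀² + n/σ²; posterior mean is the precision-weighted average of μ₀ and x̄.
σ₀² = 179.81² = 32331.6361, σ² = 121.61² = 14788.9921; σ² + n·σ₀² = 14788.9921 + 12·32331.6361 = 402768.6253.
Posterior precision = 1/σ₀² + n/σ² = 1/32331.6361 + 12/14788.9921 = (σ² + n·σ₀²)/(σ₀²σ²) = 402768.6253/(32331.6361·14788.9921); posterior variance σₙ² = σ₀²σ²/(σ² + n·σ₀²) = 32331.6361·14788.9921/402768.6253 = 1187.163748.

1187.163748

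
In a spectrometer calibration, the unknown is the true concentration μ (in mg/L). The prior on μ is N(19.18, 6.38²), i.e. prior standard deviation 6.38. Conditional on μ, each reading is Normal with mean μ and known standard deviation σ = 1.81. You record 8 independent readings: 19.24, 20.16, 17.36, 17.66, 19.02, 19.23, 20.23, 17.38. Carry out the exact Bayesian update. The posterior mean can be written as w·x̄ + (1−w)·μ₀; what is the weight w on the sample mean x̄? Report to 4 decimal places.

For Normal data with known variance σ², a Normal(μ₀, σ₀²) prior on μ is conjugate. Posterior precision = 1/σ₀² + n/σ²; posterior mean is the precision-weighted average of μ₀ and x̄.
σ₀² = 6.38² = 40.7044, σ² = 1.81² = 3.2761. Prior precision 1/σ₀² = 1/40.7044; data precision n/σ² = 8/3.2761.
w = (n/σ²)/(1/σ₀² + n/σ²) = n·σ₀²/(σ² + n·σ₀²) = 8·40.7044/(3.2761 + 8·40.7044) = 325.6352/328.9113 = 0.9900.

0.9900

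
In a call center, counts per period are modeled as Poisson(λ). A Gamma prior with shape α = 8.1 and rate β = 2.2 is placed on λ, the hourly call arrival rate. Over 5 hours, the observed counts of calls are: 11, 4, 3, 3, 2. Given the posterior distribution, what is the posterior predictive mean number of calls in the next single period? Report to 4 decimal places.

4.3194

With a Gamma(shape α, rate β) prior, the Poisson likelihood is conjugate: the posterior is Gamma(α + ΣXᵢ, β + n).
Sum of counts S = 23 over n = 5 hours.
Posterior: Gamma(α+S, β+n) = Gamma(8.1+23, 2.2+5) = Gamma(31.1, 7.2).
The predictive distribution for one future period is NegBinom with mean α/β = 4.3194.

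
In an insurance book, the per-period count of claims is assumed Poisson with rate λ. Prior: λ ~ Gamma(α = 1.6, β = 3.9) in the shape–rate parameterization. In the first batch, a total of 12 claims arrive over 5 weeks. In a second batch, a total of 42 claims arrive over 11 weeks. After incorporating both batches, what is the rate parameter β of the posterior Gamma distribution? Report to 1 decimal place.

19.9

With a Gamma(shape α, rate β) prior, the Poisson likelihood is conjugate: the posterior is Gamma(α + ΣXᵢ, β + n).
After batch 1: Gamma(α+S, β+n) = Gamma(1.6+12, 3.9+5) = Gamma(13.6, 8.9).
After batch 2: Gamma(α+S, β+n) = Gamma(13.6+42, 8.9+11) = Gamma(55.6, 19.9).
Posterior β = 19.9.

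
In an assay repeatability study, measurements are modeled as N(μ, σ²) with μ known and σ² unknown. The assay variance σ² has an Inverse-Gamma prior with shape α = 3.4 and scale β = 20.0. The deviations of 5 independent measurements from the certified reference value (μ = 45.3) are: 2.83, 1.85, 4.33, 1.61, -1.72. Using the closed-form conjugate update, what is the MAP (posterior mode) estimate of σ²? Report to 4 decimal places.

5.4877

With known mean μ and an Inverse-Gamma(α, β) prior on σ², the Normal likelihood is conjugate: posterior is Inv-Gamma(α + n/2, β + Σ(xᵢ−μ)²/2).
Σ(xᵢ−μ)² = (2.83)² + (1.85)² + (4.33)² + (1.61)² + (-1.72)² = 35.7308.
Posterior: Inv-Gamma(3.4 + 5/2, 20.0 + 35.7308/2) = Inv-Gamma(5.90, 37.86540).
Mode = β/(α+1) = 37.86540/6.90 = 5.4877.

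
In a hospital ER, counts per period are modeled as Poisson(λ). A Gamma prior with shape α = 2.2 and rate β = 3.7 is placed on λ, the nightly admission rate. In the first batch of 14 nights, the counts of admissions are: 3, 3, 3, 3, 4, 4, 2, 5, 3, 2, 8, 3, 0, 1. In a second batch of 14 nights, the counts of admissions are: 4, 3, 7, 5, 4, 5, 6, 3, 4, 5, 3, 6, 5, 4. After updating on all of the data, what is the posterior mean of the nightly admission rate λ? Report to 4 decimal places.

With a Gamma(shape α, rate β) prior, the Poisson likelihood is conjugate: the posterior is Gamma(α + ΣXᵢ, β + n).
Batch 1: sum of counts S = 44 over n = 14 nights.
After batch 1: Gamma(α+S, β+n) = Gamma(2.2+44, 3.7+14) = Gamma(46.2, 17.7).
Batch 2: sum of counts S = 64 over n = 14 nights.
After batch 2: Gamma(α+S, β+n) = Gamma(46.2+64, 17.7+14) = Gamma(110.2, 31.7).
Posterior mean = α/β = 110.2/31.7 = 3.4763.

3.4763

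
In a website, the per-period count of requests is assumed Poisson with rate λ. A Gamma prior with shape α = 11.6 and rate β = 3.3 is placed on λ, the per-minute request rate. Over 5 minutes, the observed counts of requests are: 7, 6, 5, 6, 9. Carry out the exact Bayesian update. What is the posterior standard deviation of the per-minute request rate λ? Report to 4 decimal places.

With a Gamma(shape α, rate β) prior, the Poisson likelihood is conjugate: the posterior is Gamma(α + ΣXᵢ, β + n).
Sum of counts S = 33 over n = 5 minutes.
Posterior: Gamma(α+S, β+n) = Gamma(11.6+33, 3.3+5) = Gamma(44.6, 8.3).
SD = √α/β = √44.6/8.3 = 0.8046.

0.8046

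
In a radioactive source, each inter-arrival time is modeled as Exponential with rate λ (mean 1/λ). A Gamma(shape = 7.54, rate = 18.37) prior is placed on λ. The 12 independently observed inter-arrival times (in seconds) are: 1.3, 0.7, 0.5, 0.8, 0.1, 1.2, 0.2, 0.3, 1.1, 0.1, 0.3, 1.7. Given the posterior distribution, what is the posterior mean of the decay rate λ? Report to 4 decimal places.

0.7327

With a Gamma(shape α, rate β) prior on the exponential rate λ, the posterior after n observations with total T = Σxᵢ is Gamma(α+n, β+T).
Sum of observations T = 8.3 seconds; n = 12.
Posterior: Gamma(7.54+12, 18.37+8.3) = Gamma(19.54, 26.67).
Posterior mean of λ = α/β = 19.54/26.67 = 0.7327.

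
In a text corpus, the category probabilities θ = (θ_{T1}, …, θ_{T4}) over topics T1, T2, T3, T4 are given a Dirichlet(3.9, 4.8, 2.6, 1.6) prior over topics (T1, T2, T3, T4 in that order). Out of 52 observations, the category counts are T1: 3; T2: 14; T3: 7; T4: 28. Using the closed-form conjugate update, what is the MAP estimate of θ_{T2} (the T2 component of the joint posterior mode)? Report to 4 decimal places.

0.2923

The Dirichlet prior is conjugate to the Multinomial likelihood: each posterior αⱼ = prior αⱼ + observed count nⱼ.
Posterior concentration: (6.9, 18.8, 9.6, 29.6), total = 64.9.
Joint mode component: (α_{T2}−1)/(Σα−K) = 17.8/60.9 = 0.2923.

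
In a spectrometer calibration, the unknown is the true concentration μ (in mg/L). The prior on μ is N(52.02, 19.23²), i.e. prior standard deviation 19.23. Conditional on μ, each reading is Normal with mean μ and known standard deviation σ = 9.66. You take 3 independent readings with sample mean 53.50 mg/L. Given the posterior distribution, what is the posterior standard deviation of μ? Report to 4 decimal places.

5.3565

For Normal data with known variance σ², a Normal(μ₀, σ₀²) prior on μ is conjugate. Posterior precision = 1/σ₀² + n/σ²; posterior mean is the precision-weighted average of μ₀ and x̄.
σ₀² = 19.23² = 369.7929, σ² = 9.66² = 93.3156; σ² + n·σ₀² = 93.3156 + 3·369.7929 = 1202.6943.
Posterior precision = 1/σ₀² + n/σ² = 1/369.7929 + 3/93.3156 = (σ² + n·σ₀²)/(σ₀²σ²) = 1202.6943/(369.7929·93.3156); posterior variance σₙ² = σ₀²σ²/(σ² + n·σ₀²) = 369.7929·93.3156/1202.6943 = 28.691785.
Posterior SD = √σₙ² = √(369.7929·93.3156/1202.6943) = 5.3565.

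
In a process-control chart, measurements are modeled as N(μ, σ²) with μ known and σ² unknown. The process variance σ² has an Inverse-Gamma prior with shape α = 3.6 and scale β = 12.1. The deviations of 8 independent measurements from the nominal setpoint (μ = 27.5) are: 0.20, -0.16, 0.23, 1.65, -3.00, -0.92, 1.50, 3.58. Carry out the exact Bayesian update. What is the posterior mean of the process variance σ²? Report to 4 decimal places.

3.9359

With known mean μ and an Inverse-Gamma(α, β) prior on σ², the Normal likelihood is conjugate: posterior is Inv-Gamma(α + n/2, β + Σ(xᵢ−μ)²/2).
Σ(xᵢ−μ)² = (0.20)² + (-0.16)² + (0.23)² + (1.65)² + (-3.00)² + (-0.92)² + (1.50)² + (3.58)² = 27.7538.
Posterior: Inv-Gamma(3.6 + 8/2, 12.1 + 27.7538/2) = Inv-Gamma(7.60, 25.97690).
E[σ²|data] = β/(α−1) = 25.97690/6.60 = 3.9359.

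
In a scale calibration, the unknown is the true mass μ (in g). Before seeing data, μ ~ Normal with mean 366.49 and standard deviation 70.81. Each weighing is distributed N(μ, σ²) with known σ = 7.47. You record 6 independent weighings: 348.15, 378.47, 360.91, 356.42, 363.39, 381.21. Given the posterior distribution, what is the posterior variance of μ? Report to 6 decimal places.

9.282932

For Normal data with known variance σ², a Normal(μ₀, σ₀²) prior on μ is conjugate. Posterior precision = 1/σ₀² + n/σ²; posterior mean is the precision-weighted average of μ₀ and x̄.
σ₀² = 70.81² = 5014.0561, σ² = 7.47² = 55.8009; σ² + n·σ₀² = 55.8009 + 6·5014.0561 = 30140.1375.
Posterior precision = 1/σ₀² + n/σ² = 1/5014.0561 + 6/55.8009 = (σ² + n·σ₀²)/(σ₀²σ²) = 30140.1375/(5014.0561·55.8009); posterior variance σₙ² = σ₀²σ²/(σ² + n·σ₀²) = 5014.0561·55.8009/30140.1375 = 9.282932.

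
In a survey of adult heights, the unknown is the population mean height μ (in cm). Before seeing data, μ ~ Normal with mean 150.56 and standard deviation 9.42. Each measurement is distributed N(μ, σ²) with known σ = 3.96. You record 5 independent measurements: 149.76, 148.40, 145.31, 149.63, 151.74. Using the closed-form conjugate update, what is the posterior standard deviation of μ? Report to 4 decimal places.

For Normal data with known variance σ², a Normal(μ₀, σ₀²) prior on μ is conjugate. Posterior precision = 1/σ₀² + n/σ²; posterior mean is the precision-weighted average of μ₀ and x̄.
σ₀² = 9.42² = 88.7364, σ² = 3.96² = 15.6816; σ² + n·σ₀² = 15.6816 + 5·88.7364 = 459.3636.
Posterior precision = 1/σ₀² + n/σ² = 1/88.7364 + 5/15.6816 = (σ² + n·σ₀²)/(σ₀²σ²) = 459.3636/(88.7364·15.6816); posterior variance σₙ² = σ₀²σ²/(σ² + n·σ₀²) = 88.7364·15.6816/459.3636 = 3.029253.
Posterior SD = √σₙ² = √(88.7364·15.6816/459.3636) = 1.7405.

1.7405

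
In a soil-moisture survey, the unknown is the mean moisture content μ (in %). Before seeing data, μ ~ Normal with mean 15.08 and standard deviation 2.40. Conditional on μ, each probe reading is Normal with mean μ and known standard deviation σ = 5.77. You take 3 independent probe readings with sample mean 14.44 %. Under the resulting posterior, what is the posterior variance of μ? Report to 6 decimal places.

For Normal data with known variance σ², a Normal(μ₀, σ₀²) prior on μ is conjugate. Posterior precision = 1/σ₀² + n/σ²; posterior mean is the precision-weighted average of μ₀ and x̄.
σ₀² = 2.40² = 5.76, σ² = 5.77² = 33.2929; σ² + n·σ₀² = 33.2929 + 3·5.76 = 50.5729.
Posterior precision = 1/σ₀² + n/σ² = 1/5.76 + 3/33.2929 = (σ² + n·σ₀²)/(σ₀²σ²) = 50.5729/(5.76·33.2929); posterior variance σₙ² = σ₀²σ²/(σ² + n·σ₀²) = 5.76·33.2929/50.5729 = 3.791895.

3.791895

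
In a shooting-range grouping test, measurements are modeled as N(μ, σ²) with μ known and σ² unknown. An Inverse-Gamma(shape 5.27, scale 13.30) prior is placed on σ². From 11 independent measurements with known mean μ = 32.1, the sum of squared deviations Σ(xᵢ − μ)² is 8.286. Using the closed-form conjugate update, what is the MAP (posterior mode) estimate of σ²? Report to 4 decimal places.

1.4820

With known mean μ and an Inverse-Gamma(α, β) prior on σ², the Normal likelihood is conjugate: posterior is Inv-Gamma(α + n/2, β + Σ(xᵢ−μ)²/2).
Posterior: Inv-Gamma(5.27 + 11/2, 13.30 + 8.286/2) = Inv-Gamma(10.77, 17.4430).
Mode = β/(α+1) = 17.4430/11.77 = 1.4820.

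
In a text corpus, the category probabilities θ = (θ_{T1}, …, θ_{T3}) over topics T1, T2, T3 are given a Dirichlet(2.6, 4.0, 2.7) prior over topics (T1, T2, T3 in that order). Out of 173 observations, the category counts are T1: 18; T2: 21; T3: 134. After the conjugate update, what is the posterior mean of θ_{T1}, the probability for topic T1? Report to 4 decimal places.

The Dirichlet prior is conjugate to the Multinomial likelihood: each posterior αⱼ = prior αⱼ + observed count nⱼ.
Posterior concentration: (20.6, 25.0, 136.7), total = 182.3.
E[θ_{T1}|data] = α_{T1}/Σα = 20.6/182.3 = 0.1130.

0.1130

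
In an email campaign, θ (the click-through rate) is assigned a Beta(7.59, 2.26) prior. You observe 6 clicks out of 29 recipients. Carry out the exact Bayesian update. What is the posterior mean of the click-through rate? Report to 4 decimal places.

The Beta prior is conjugate to a Binomial/Bernoulli likelihood; the update adds successes to α and failures to β.
Posterior: Beta(α+k, β+n−k) = Beta(7.59+6, 2.26+23) = Beta(13.59, 25.26).
Posterior mean = α/(α+β) = 13.59/38.85 = 0.3498.

0.3498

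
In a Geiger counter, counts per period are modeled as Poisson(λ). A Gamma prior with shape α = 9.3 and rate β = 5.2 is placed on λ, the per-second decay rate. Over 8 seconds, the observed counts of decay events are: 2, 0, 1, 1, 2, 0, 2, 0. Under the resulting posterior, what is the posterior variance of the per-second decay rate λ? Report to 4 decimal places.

With a Gamma(shape α, rate β) prior, the Poisson likelihood is conjugate: the posterior is Gamma(α + ΣXᵢ, β + n).
Sum of counts S = 8 over n = 8 seconds.
Posterior: Gamma(α+S, β+n) = Gamma(9.3+8, 5.2+8) = Gamma(17.3, 13.2).
Var = α/β² = 17.3/13.2² = 0.0993.

0.0993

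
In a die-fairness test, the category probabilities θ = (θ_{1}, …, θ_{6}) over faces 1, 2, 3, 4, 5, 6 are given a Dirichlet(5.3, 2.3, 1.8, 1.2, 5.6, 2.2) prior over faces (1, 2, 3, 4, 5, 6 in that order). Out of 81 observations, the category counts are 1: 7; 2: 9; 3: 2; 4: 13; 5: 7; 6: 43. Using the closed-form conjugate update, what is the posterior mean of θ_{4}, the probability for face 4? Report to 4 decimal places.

The Dirichlet prior is conjugate to the Multinomial likelihood: each posterior αⱼ = prior αⱼ + observed count nⱼ.
Posterior concentration: (12.3, 11.3, 3.8, 14.2, 12.6, 45.2), total = 99.4.
E[θ_{4}|data] = α_{4}/Σα = 14.2/99.4 = 0.1429.

0.1429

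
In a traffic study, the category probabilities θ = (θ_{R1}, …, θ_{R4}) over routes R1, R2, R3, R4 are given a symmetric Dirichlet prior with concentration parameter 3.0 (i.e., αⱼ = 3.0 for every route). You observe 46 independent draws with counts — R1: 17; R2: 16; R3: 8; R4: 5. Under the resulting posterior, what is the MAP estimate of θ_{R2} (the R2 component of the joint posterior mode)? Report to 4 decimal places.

The Dirichlet prior is conjugate to the Multinomial likelihood: each posterior αⱼ = prior αⱼ + observed count nⱼ.
Posterior concentration: (20.0, 19.0, 11.0, 8.0), total = 58.0.
Joint mode component: (α_{R2}−1)/(Σα−K) = 18.0/54.0 = 0.3333.

0.3333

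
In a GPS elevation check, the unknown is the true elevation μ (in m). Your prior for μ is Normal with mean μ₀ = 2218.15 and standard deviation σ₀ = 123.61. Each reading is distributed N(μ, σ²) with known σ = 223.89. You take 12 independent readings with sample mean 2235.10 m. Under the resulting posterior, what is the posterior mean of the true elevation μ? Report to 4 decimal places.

2231.4609

For Normal data with known variance σ², a Normal(μ₀, σ₀²) prior on μ is conjugate. Posterior precision = 1/σ₀² + n/σ²; posterior mean is the precision-weighted average of μ₀ and x̄.
n·x̄ = 12·2235.10 = 26821.2.
σ₀² = 123.61² = 15279.4321, σ² = 223.89² = 50126.7321; σ² + n·σ₀² = 50126.7321 + 12·15279.4321 = 233479.9173.
Posterior mean = (μ₀/σ₀² + n·x̄/σ²)/(1/σ₀² + n/σ²) = (σ²·μ₀ + σ₀²·n·x̄)/(σ² + n·σ₀²) = (50126.7321·2218.15 + 15279.4321·26821.2)/233479.9173 = 521001315.048135/233479.9173 = 2231.4609.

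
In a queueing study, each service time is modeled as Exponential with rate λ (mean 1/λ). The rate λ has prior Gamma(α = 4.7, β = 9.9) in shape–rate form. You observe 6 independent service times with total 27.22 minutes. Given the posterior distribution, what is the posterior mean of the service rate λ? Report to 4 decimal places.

0.2883

With a Gamma(shape α, rate β) prior on the exponential rate λ, the posterior after n observations with total T = Σxᵢ is Gamma(α+n, β+T).
Posterior: Gamma(4.7+6, 9.9+27.22) = Gamma(10.7, 37.12).
Posterior mean of λ = α/β = 10.7/37.12 = 0.2883.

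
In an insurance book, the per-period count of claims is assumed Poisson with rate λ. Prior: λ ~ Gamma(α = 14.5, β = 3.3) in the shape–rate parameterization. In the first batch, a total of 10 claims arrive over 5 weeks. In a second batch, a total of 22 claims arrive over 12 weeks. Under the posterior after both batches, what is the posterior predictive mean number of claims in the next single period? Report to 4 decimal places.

2.2906

With a Gamma(shape α, rate β) prior, the Poisson likelihood is conjugate: the posterior is Gamma(α + ΣXᵢ, β + n).
After batch 1: Gamma(α+S, β+n) = Gamma(14.5+10, 3.3+5) = Gamma(24.5, 8.3).
After batch 2: Gamma(α+S, β+n) = Gamma(24.5+22, 8.3+12) = Gamma(46.5, 20.3).
The predictive distribution for one future period is NegBinom with mean α/β = 2.2906.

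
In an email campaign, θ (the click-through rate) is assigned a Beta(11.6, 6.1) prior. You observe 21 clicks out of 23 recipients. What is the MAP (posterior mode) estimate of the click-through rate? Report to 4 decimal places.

The Beta prior is conjugate to a Binomial/Bernoulli likelihood; the update adds successes to α and failures to β.
Posterior: Beta(α+k, β+n−k) = Beta(11.6+21, 6.1+2) = Beta(32.6, 8.1).
Mode of Beta(a,b) for a,b>1 is (a−1)/(a+b−2) = 31.6/38.7 = 0.8165.

0.8165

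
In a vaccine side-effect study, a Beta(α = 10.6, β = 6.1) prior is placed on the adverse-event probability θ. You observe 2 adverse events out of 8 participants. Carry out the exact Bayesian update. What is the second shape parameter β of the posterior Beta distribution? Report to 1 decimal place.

The Beta prior is conjugate to a Binomial/Bernoulli likelihood; the update adds successes to α and failures to β.
Posterior: Beta(α+k, β+n−k) = Beta(10.6+2, 6.1+6) = Beta(12.6, 12.1).
Posterior β = 12.1.

12.1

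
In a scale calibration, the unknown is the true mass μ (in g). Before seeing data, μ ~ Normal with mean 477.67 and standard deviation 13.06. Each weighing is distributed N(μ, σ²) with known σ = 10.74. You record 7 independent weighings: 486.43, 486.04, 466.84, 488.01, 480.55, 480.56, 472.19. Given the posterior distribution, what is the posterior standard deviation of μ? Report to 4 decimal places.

3.8764

For Normal data with known variance σ², a Normal(μ₀, σ₀²) prior on μ is conjugate. Posterior precision = 1/σ₀² + n/σ²; posterior mean is the precision-weighted average of μ₀ and x̄.
σ₀² = 13.06² = 170.5636, σ² = 10.74² = 115.3476; σ² + n·σ₀² = 115.3476 + 7·170.5636 = 1309.2928.
Posterior precision = 1/σ₀² + n/σ² = 1/170.5636 + 7/115.3476 = (σ² + n·σ₀²)/(σ₀²σ²) = 1309.2928/(170.5636·115.3476); posterior variance σₙ² = σ₀²σ²/(σ² + n·σ₀²) = 170.5636·115.3476/1309.2928 = 15.026510.
Posterior SD = √σₙ² = √(170.5636·115.3476/1309.2928) = 3.8764.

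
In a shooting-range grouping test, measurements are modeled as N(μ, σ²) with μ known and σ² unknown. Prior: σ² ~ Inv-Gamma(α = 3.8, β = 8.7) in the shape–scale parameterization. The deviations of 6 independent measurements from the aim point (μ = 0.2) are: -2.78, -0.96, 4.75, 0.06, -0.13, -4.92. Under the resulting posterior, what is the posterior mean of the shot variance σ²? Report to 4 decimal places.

With known mean μ and an Inverse-Gamma(α, β) prior on σ², the Normal likelihood is conjugate: posterior is Inv-Gamma(α + n/2, β + Σ(xᵢ−μ)²/2).
Σ(xᵢ−μ)² = (-2.78)² + (-0.96)² + (4.75)² + (0.06)² + (-0.13)² + (-4.92)² = 55.4394.
Posterior: Inv-Gamma(3.8 + 6/2, 8.7 + 55.4394/2) = Inv-Gamma(6.80, 36.41970).
E[σ²|data] = β/(α−1) = 36.41970/5.80 = 6.2793.

6.2793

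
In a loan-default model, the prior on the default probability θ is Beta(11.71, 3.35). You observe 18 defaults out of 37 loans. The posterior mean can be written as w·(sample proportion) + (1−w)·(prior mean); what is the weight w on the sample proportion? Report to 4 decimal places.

0.7107

The Beta prior is conjugate to a Binomial/Bernoulli likelihood; the update adds successes to α and failures to β.
Posterior mean = (α₀+k)/(α₀+β₀+n) = [n/(α₀+β₀+n)]·(k/n) + [(α₀+β₀)/(α₀+β₀+n)]·α₀/(α₀+β₀), so only n and the prior enter the weight.
The weight on the data is w = n/(α₀+β₀+n) = 37/(11.71+3.35+37) = 37/52.06 = 0.7107.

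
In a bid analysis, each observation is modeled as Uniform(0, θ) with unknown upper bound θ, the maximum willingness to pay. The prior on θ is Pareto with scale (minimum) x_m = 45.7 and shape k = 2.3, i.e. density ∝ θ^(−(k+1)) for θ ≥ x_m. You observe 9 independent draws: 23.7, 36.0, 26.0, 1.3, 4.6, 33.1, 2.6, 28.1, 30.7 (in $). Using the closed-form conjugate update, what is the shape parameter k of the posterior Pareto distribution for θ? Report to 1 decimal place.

A Pareto(scale x_m, shape k) prior on the upper bound θ of Uniform(0, θ) is conjugate: posterior is Pareto(max(x_m, max xᵢ), k + n).
Sample maximum = 36.0; prior scale x_m = 45.7 → posterior scale = max = 45.7.
Posterior shape = 2.3 + 9 = 11.3.
Posterior shape k = 11.3.

11.3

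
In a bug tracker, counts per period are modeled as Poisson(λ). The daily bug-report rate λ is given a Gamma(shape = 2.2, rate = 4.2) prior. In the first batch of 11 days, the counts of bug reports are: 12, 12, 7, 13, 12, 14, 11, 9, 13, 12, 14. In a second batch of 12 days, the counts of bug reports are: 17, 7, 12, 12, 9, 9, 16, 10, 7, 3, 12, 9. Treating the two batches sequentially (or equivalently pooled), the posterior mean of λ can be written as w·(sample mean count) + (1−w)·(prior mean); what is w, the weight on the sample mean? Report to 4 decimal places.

With a Gamma(shape α, rate β) prior, the Poisson likelihood is conjugate: the posterior is Gamma(α + ΣXᵢ, β + n).
Total number of days: n = 11 + 12 = 23.
Posterior mean = (α₀+S)/(β₀+n) = [n/(β₀+n)]·(S/n) + [β₀/(β₀+n)]·(α₀/β₀), so only n and β₀ enter the weight.
Weight on data w = n/(β₀+n) = 23/(4.2+23) = 23/27.2 = 0.8456.

0.8456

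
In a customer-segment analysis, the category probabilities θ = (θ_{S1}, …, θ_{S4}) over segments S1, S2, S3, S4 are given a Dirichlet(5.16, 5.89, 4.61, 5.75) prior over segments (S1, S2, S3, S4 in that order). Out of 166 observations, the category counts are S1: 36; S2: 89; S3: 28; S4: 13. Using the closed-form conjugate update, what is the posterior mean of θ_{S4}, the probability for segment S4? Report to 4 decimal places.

0.1000

The Dirichlet prior is conjugate to the Multinomial likelihood: each posterior αⱼ = prior αⱼ + observed count nⱼ.
Posterior concentration: (41.16, 94.89, 32.61, 18.75), total = 187.41.
E[θ_{S4}|data] = α_{S4}/Σα = 18.75/187.41 = 0.1000.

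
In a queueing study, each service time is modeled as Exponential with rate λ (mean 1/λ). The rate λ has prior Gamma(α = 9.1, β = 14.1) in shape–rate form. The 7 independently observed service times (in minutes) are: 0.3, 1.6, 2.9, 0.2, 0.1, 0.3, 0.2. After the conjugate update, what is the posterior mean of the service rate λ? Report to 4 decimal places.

0.8173

With a Gamma(shape α, rate β) prior on the exponential rate λ, the posterior after n observations with total T = Σxᵢ is Gamma(α+n, β+T).
Sum of observations T = 5.6 minutes; n = 7.
Posterior: Gamma(9.1+7, 14.1+5.6) = Gamma(16.1, 19.7).
Posterior mean of λ = α/β = 16.1/19.7 = 0.8173.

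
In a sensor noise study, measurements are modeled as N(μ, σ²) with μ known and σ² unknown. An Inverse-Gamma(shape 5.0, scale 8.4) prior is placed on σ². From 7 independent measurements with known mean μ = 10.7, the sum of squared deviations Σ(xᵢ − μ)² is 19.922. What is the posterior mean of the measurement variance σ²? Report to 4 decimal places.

2.4481

With known mean μ and an Inverse-Gamma(α, β) prior on σ², the Normal likelihood is conjugate: posterior is Inv-Gamma(α + n/2, β + Σ(xᵢ−μ)²/2).
Posterior: Inv-Gamma(5.0 + 7/2, 8.4 + 19.922/2) = Inv-Gamma(8.50, 18.3610).
E[σ²|data] = β/(α−1) = 18.3610/7.50 = 2.4481.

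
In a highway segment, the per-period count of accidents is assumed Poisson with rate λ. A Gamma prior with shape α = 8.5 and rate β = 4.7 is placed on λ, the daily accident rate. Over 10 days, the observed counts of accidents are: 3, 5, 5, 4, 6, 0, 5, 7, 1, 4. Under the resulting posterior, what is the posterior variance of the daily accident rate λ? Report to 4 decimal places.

0.2244

With a Gamma(shape α, rate β) prior, the Poisson likelihood is conjugate: the posterior is Gamma(α + ΣXᵢ, β + n).
Sum of counts S = 40 over n = 10 days.
Posterior: Gamma(α+S, β+n) = Gamma(8.5+40, 4.7+10) = Gamma(48.5, 14.7).
Var = α/β² = 48.5/14.7² = 0.2244.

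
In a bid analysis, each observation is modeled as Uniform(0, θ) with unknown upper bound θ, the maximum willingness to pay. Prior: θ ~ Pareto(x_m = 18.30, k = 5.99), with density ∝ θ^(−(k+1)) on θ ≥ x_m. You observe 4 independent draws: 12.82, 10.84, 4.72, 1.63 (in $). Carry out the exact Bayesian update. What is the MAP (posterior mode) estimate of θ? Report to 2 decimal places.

18.30

A Pareto(scale x_m, shape k) prior on the upper bound θ of Uniform(0, θ) is conjugate: posterior is Pareto(max(x_m, max xᵢ), k + n).
Sample maximum = 12.82; prior scale x_m = 18.30 → posterior scale = max = 18.30.
Posterior shape = 5.99 + 4 = 9.99.
The Pareto density is decreasing on [x_m, ∞), so the mode is x_m = 18.30.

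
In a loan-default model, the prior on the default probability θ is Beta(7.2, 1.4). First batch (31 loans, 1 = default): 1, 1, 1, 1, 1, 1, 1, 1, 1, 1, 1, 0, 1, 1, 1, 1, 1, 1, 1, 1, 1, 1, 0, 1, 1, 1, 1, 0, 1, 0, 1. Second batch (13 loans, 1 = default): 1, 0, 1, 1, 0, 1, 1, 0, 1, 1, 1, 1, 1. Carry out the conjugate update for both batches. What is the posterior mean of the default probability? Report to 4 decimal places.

The Beta prior is conjugate to a Binomial/Bernoulli likelihood; the update adds successes to α and failures to β.
After batch 1: Beta(7.2+27, 1.4+4) = Beta(34.2, 5.4).
After batch 2: Beta(34.2+10, 5.4+3) = Beta(44.2, 8.4).
Posterior mean = α/(α+β) = 44.2/52.6 = 0.8403.

0.8403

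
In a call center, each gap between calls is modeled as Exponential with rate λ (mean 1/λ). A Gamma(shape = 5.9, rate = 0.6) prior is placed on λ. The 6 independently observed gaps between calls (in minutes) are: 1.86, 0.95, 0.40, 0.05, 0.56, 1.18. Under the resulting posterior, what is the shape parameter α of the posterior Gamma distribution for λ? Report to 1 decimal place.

With a Gamma(shape α, rate β) prior on the exponential rate λ, the posterior after n observations with total T = Σxᵢ is Gamma(α+n, β+T).
Sum of observations T = 5.00 minutes; n = 6.
Posterior: Gamma(5.9+6, 0.6+5.00) = Gamma(11.9, 5.60).
Posterior α = 11.9.

11.9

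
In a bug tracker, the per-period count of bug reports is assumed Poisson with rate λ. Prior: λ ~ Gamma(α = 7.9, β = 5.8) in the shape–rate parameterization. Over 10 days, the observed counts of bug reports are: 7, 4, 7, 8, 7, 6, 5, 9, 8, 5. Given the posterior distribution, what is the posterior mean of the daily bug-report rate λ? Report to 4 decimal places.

4.6772

With a Gamma(shape α, rate β) prior, the Poisson likelihood is conjugate: the posterior is Gamma(α + ΣXᵢ, β + n).
Sum of counts S = 66 over n = 10 days.
Posterior: Gamma(α+S, β+n) = Gamma(7.9+66, 5.8+10) = Gamma(73.9, 15.8).
Posterior mean = α/β = 73.9/15.8 = 4.6772.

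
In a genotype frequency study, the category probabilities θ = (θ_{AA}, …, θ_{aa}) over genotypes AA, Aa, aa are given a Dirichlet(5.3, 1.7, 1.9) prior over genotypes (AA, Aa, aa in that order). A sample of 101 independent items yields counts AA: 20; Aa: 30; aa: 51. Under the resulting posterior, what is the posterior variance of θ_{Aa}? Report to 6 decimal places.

0.001851

The Dirichlet prior is conjugate to the Multinomial likelihood: each posterior αⱼ = prior αⱼ + observed count nⱼ.
Posterior concentration: (25.3, 31.7, 52.9), total = 109.9.
Var[θ_j] = α_j(Σα−α_j)/((Σα)²(Σα+1)) = 31.7·78.2/(109.9²·110.9) = 0.001851.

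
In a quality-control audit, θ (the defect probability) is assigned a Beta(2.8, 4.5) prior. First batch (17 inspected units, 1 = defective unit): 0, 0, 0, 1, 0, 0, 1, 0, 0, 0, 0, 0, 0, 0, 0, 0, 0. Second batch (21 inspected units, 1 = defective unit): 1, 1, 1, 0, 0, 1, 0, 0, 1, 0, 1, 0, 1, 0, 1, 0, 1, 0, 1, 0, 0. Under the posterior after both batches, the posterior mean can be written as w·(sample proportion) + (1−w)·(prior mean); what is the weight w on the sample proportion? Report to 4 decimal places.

0.8389

The Beta prior is conjugate to a Binomial/Bernoulli likelihood; the update adds successes to α and failures to β.
Total number of inspected units: n = 17 + 21 = 38.
Posterior mean = (α₀+k)/(α₀+β₀+n) = [n/(α₀+β₀+n)]·(k/n) + [(α₀+β₀)/(α₀+β₀+n)]·α₀/(α₀+β₀), so only n and the prior enter the weight.
The weight on the data is w = n/(α₀+β₀+n) = 38/(2.8+4.5+38) = 38/45.3 = 0.8389.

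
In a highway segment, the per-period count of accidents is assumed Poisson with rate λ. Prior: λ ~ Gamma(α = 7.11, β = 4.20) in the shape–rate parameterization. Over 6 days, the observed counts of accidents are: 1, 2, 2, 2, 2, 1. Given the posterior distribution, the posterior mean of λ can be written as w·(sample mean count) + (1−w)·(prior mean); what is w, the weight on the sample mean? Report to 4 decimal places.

0.5882

With a Gamma(shape α, rate β) prior, the Poisson likelihood is conjugate: the posterior is Gamma(α + ΣXᵢ, β + n).
Posterior mean = (α₀+S)/(β₀+n) = [n/(β₀+n)]·(S/n) + [β₀/(β₀+n)]·(α₀/β₀), so only n and β₀ enter the weight.
Weight on data w = n/(β₀+n) = 6/(4.20+6) = 6/10.20 = 0.5882.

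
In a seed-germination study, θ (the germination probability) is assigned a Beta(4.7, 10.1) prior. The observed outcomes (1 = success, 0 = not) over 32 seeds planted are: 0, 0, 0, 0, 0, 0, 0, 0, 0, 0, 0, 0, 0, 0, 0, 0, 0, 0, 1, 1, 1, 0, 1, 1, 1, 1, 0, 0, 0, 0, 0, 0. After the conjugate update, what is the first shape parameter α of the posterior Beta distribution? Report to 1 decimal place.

The Beta prior is conjugate to a Binomial/Bernoulli likelihood; the update adds successes to α and failures to β.
Posterior: Beta(α+k, β+n−k) = Beta(4.7+7, 10.1+25) = Beta(11.7, 35.1).
Posterior α = 11.7.

11.7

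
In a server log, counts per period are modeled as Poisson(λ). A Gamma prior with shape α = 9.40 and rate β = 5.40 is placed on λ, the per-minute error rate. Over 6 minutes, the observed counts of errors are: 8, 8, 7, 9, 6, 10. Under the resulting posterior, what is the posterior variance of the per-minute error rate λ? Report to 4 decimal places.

With a Gamma(shape α, rate β) prior, the Poisson likelihood is conjugate: the posterior is Gamma(α + ΣXᵢ, β + n).
Sum of counts S = 48 over n = 6 minutes.
Posterior: Gamma(α+S, β+n) = Gamma(9.40+48, 5.40+6) = Gamma(57.40, 11.40).
Var = α/β² = 57.40/11.40² = 0.4417.

0.4417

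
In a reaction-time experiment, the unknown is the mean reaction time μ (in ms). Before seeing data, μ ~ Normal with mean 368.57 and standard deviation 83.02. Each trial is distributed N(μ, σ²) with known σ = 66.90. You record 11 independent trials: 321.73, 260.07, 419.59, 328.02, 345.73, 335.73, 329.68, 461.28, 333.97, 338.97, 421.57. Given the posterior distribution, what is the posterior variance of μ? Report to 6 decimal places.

384.193577

For Normal data with known variance σ², a Normal(μ₀, σ₀²) prior on μ is conjugate. Posterior precision = 1/σ₀² + n/σ²; posterior mean is the precision-weighted average of μ₀ and x̄.
σ₀² = 83.02² = 6892.3204, σ² = 66.90² = 4475.61; σ² + n·σ₀² = 4475.61 + 11·6892.3204 = 80291.1344.
Posterior precision = 1/σ₀² + n/σ² = 1/6892.3204 + 11/4475.61 = (σ² + n·σ₀²)/(σ₀²σ²) = 80291.1344/(6892.3204·4475.61); posterior variance σₙ² = σ₀²σ²/(σ² + n·σ₀²) = 6892.3204·4475.61/80291.1344 = 384.193577.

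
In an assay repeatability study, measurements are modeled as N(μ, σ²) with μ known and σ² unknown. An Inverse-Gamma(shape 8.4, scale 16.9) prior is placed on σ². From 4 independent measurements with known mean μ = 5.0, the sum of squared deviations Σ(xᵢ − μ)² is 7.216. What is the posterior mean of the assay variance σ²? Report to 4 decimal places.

2.1817

With known mean μ and an Inverse-Gamma(α, β) prior on σ², the Normal likelihood is conjugate: posterior is Inv-Gamma(α + n/2, β + Σ(xᵢ−μ)²/2).
Posterior: Inv-Gamma(8.4 + 4/2, 16.9 + 7.216/2) = Inv-Gamma(10.40, 20.5080).
E[σ²|data] = β/(α−1) = 20.5080/9.40 = 2.1817.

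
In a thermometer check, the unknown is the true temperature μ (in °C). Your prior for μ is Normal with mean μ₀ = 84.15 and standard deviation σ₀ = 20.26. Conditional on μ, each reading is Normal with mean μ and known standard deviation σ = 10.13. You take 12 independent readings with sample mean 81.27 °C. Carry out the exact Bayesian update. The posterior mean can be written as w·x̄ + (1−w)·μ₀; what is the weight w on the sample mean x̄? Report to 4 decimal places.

0.9796

For Normal data with known variance σ², a Normal(μ₀, σ₀²) prior on μ is conjugate. Posterior precision = 1/σ₀² + n/σ²; posterior mean is the precision-weighted average of μ₀ and x̄.
σ₀² = 20.26² = 410.4676, σ² = 10.13² = 102.6169. Prior precision 1/σ₀² = 1/410.4676; data precision n/σ² = 12/102.6169.
w = (n/σ²)/(1/σ₀² + n/σ²) = n·σ₀²/(σ² + n·σ₀²) = 12·410.4676/(102.6169 + 12·410.4676) = 4925.6112/5028.2281 = 0.9796.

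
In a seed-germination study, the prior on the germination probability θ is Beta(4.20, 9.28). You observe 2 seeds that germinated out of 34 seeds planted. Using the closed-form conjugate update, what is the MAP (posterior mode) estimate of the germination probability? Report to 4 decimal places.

The Beta prior is conjugate to a Binomial/Bernoulli likelihood; the update adds successes to α and failures to β.
Posterior: Beta(α+k, β+n−k) = Beta(4.20+2, 9.28+32) = Beta(6.20, 41.28).
Mode of Beta(a,b) for a,b>1 is (a−1)/(a+b−2) = 5.20/45.48 = 0.1143.

0.1143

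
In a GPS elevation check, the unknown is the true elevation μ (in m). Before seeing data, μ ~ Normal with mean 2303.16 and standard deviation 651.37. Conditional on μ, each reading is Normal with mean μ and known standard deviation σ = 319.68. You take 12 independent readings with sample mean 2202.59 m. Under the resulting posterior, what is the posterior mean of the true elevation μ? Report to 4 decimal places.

2204.5689

For Normal data with known variance σ², a Normal(μ₀, σ₀²) prior on μ is conjugate. Posterior precision = 1/σ₀² + n/σ²; posterior mean is the precision-weighted average of μ₀ and x̄.
n·x̄ = 12·2202.59 = 26431.08.
σ₀² = 651.37² = 424282.8769, σ² = 319.68² = 102195.3024; σ² + n·σ₀² = 102195.3024 + 12·424282.8769 = 5193589.8252.
Posterior mean = (μ₀/σ₀² + n·x̄/σ²)/(1/σ₀² + n/σ²) = (σ²·μ₀ + σ₀²·n·x̄)/(σ² + n·σ₀²) = (102195.3024·2303.16 + 424282.8769·26431.08)/5193589.8252 = 11449626794.649636/5193589.8252 = 2204.5689.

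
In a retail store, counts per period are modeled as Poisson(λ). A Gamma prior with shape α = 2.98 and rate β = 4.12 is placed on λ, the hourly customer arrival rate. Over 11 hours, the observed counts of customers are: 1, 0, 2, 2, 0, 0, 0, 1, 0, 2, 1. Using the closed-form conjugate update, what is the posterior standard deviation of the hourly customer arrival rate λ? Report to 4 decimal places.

With a Gamma(shape α, rate β) prior, the Poisson likelihood is conjugate: the posterior is Gamma(α + ΣXᵢ, β + n).
Sum of counts S = 9 over n = 11 hours.
Posterior: Gamma(α+S, β+n) = Gamma(2.98+9, 4.12+11) = Gamma(11.98, 15.12).
SD = √α/β = √11.98/15.12 = 0.2289.

0.2289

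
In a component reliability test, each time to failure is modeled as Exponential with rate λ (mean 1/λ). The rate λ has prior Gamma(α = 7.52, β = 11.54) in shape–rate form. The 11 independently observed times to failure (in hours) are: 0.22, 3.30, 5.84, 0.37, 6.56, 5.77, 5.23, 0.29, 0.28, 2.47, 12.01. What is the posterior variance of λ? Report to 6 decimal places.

With a Gamma(shape α, rate β) prior on the exponential rate λ, the posterior after n observations with total T = Σxᵢ is Gamma(α+n, β+T).
Sum of observations T = 42.34 hours; n = 11.
Posterior: Gamma(7.52+11, 11.54+42.34) = Gamma(18.52, 53.88).
Var = α/β² = 0.006379.

0.006379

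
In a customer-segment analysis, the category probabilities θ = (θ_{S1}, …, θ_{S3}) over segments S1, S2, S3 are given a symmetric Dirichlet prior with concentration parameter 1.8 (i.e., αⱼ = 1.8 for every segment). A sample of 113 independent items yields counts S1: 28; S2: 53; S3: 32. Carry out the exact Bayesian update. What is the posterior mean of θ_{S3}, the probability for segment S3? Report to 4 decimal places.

0.2855

The Dirichlet prior is conjugate to the Multinomial likelihood: each posterior αⱼ = prior αⱼ + observed count nⱼ.
Posterior concentration: (29.8, 54.8, 33.8), total = 118.4.
E[θ_{S3}|data] = α_{S3}/Σα = 33.8/118.4 = 0.2855.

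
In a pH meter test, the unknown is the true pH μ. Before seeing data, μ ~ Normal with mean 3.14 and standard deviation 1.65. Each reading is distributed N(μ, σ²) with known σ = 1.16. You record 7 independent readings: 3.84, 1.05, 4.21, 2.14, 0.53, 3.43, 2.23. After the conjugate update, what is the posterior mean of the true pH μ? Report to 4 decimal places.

For Normal data with known variance σ², a Normal(μ₀, σ₀²) prior on μ is conjugate. Posterior precision = 1/σ₀² + n/σ²; posterior mean is the precision-weighted average of μ₀ and x̄.
Σxᵢ = 3.84 + 1.05 + 4.21 + 2.14 + 0.53 + 3.43 + 2.23 = 17.43, so n·x̄ = 17.43.
σ₀² = 1.65² = 2.7225, σ² = 1.16² = 1.3456; σ² + n·σ₀² = 1.3456 + 7·2.7225 = 20.4031.
Posterior mean = (μ₀/σ₀² + n·x̄/σ²)/(1/σ₀² + n/σ²) = (σ²·μ₀ + σ₀²·n·x̄)/(σ² + n·σ₀²) = (1.3456·3.14 + 2.7225·17.43)/20.4031 = 51.678359/20.4031 = 2.5329.

2.5329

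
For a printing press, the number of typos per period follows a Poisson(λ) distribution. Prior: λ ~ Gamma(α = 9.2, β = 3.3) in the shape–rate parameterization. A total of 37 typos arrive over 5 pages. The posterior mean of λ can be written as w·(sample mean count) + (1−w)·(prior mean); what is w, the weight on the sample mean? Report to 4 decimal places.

With a Gamma(shape α, rate β) prior, the Poisson likelihood is conjugate: the posterior is Gamma(α + ΣXᵢ, β + n).
Posterior mean = (α₀+S)/(β₀+n) = [n/(β₀+n)]·(S/n) + [β₀/(β₀+n)]·(α₀/β₀), so only n and β₀ enter the weight.
Weight on data w = n/(β₀+n) = 5/(3.3+5) = 5/8.3 = 0.6024.

0.6024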